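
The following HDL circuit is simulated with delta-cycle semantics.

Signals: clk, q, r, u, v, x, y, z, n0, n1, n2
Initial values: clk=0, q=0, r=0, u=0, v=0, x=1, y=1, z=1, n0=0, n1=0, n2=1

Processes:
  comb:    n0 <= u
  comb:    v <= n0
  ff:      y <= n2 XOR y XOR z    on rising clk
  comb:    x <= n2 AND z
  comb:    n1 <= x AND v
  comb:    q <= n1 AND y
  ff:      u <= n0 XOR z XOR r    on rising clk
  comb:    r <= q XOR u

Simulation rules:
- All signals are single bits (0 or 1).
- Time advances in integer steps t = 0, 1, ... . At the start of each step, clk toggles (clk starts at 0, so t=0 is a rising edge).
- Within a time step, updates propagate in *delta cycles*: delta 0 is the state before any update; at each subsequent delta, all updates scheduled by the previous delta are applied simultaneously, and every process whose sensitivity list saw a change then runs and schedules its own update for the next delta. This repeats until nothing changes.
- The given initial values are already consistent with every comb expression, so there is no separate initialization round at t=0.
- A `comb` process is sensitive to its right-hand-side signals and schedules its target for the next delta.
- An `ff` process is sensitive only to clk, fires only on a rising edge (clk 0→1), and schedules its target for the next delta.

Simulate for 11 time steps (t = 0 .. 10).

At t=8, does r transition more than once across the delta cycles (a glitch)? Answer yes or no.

t=0 Δ0: q=0 n1=0 y=1 u=0 n0=0 v=0 clk=0 x=1 z=1 r=0 n2=1
  Δ1: clk:0→1
  Δ2: u:0→1
  Δ3: n0:0→1, r:0→1
  Δ4: v:0→1
  Δ5: n1:0→1
  Δ6: q:0→1
  Δ7: r:1→0
  (7Δ to stable)
t=1 Δ0: q=1 n1=1 y=1 u=1 n0=1 v=1 clk=1 x=1 z=1 r=0 n2=1
  Δ1: clk:1→0
  (1Δ to stable)
t=2 Δ0: q=1 n1=1 y=1 u=1 n0=1 v=1 clk=0 x=1 z=1 r=0 n2=1
  Δ1: clk:0→1
  Δ2: u:1→0
  Δ3: n0:1→0, r:0→1
  Δ4: v:1→0
  Δ5: n1:1→0
  Δ6: q:1→0
  Δ7: r:1→0
  (7Δ to stable)
t=3 Δ0: q=0 n1=0 y=1 u=0 n0=0 v=0 clk=1 x=1 z=1 r=0 n2=1
  Δ1: clk:1→0
  (1Δ to stable)
t=4 Δ0: q=0 n1=0 y=1 u=0 n0=0 v=0 clk=0 x=1 z=1 r=0 n2=1
  Δ1: clk:0→1
  Δ2: u:0→1
  Δ3: n0:0→1, r:0→1
  Δ4: v:0→1
  Δ5: n1:0→1
  Δ6: q:0→1
  Δ7: r:1→0
  (7Δ to stable)
t=5 Δ0: q=1 n1=1 y=1 u=1 n0=1 v=1 clk=1 x=1 z=1 r=0 n2=1
  Δ1: clk:1→0
  (1Δ to stable)
t=6 Δ0: q=1 n1=1 y=1 u=1 n0=1 v=1 clk=0 x=1 z=1 r=0 n2=1
  Δ1: clk:0→1
  Δ2: u:1→0
  Δ3: n0:1→0, r:0→1
  Δ4: v:1→0
  Δ5: n1:1→0
  Δ6: q:1→0
  Δ7: r:1→0
  (7Δ to stable)
t=7 Δ0: q=0 n1=0 y=1 u=0 n0=0 v=0 clk=1 x=1 z=1 r=0 n2=1
  Δ1: clk:1→0
  (1Δ to stable)
t=8 Δ0: q=0 n1=0 y=1 u=0 n0=0 v=0 clk=0 x=1 z=1 r=0 n2=1
  Δ1: clk:0→1
  Δ2: u:0→1
  Δ3: n0:0→1, r:0→1
  Δ4: v:0→1
  Δ5: n1:0→1
  Δ6: q:0→1
  Δ7: r:1→0
  (7Δ to stable)
t=9 Δ0: q=1 n1=1 y=1 u=1 n0=1 v=1 clk=1 x=1 z=1 r=0 n2=1
  Δ1: clk:1→0
  (1Δ to stable)
t=10 Δ0: q=1 n1=1 y=1 u=1 n0=1 v=1 clk=0 x=1 z=1 r=0 n2=1
  Δ1: clk:0→1
  Δ2: u:1→0
  Δ3: n0:1→0, r:0→1
  Δ4: v:1→0
  Δ5: n1:1→0
  Δ6: q:1→0
  Δ7: r:1→0
  (7Δ to stable)

yes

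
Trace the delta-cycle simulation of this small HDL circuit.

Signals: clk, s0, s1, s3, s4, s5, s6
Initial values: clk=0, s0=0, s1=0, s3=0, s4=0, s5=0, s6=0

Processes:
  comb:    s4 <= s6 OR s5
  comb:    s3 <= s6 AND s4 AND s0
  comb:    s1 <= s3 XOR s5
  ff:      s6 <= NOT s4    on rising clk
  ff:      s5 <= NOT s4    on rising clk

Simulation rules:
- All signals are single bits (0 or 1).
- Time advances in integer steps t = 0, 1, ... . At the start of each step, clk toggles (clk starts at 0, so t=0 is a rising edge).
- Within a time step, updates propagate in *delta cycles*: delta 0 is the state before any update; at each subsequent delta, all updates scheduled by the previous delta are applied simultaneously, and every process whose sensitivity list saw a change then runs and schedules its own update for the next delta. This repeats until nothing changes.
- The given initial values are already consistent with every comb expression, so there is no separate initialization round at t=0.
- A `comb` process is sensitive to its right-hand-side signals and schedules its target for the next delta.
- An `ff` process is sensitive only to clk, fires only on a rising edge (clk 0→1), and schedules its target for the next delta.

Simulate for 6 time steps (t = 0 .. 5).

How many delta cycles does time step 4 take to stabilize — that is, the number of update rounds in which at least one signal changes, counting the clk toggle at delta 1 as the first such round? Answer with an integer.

t=0 Δ0: s1=0 s6=0 s0=0 clk=0 s4=0 s5=0 s3=0
  Δ1: clk:0→1
  Δ2: s6:0→1, s5:0→1
  Δ3: s1:0→1, s4:0→1
  (3Δ to stable)
t=1 Δ0: s1=1 s6=1 s0=0 clk=1 s4=1 s5=1 s3=0
  Δ1: clk:1→0
  (1Δ to stable)
t=2 Δ0: s1=1 s6=1 s0=0 clk=0 s4=1 s5=1 s3=0
  Δ1: clk:0→1
  Δ2: s6:1→0, s5:1→0
  Δ3: s1:1→0, s4:1→0
  (3Δ to stable)
t=3 Δ0: s1=0 s6=0 s0=0 clk=1 s4=0 s5=0 s3=0
  Δ1: clk:1→0
  (1Δ to stable)
t=4 Δ0: s1=0 s6=0 s0=0 clk=0 s4=0 s5=0 s3=0
  Δ1: clk:0→1
  Δ2: s6:0→1, s5:0→1
  Δ3: s1:0→1, s4:0→1
  (3Δ to stable)
t=5 Δ0: s1=1 s6=1 s0=0 clk=1 s4=1 s5=1 s3=0
  Δ1: clk:1→0
  (1Δ to stable)

3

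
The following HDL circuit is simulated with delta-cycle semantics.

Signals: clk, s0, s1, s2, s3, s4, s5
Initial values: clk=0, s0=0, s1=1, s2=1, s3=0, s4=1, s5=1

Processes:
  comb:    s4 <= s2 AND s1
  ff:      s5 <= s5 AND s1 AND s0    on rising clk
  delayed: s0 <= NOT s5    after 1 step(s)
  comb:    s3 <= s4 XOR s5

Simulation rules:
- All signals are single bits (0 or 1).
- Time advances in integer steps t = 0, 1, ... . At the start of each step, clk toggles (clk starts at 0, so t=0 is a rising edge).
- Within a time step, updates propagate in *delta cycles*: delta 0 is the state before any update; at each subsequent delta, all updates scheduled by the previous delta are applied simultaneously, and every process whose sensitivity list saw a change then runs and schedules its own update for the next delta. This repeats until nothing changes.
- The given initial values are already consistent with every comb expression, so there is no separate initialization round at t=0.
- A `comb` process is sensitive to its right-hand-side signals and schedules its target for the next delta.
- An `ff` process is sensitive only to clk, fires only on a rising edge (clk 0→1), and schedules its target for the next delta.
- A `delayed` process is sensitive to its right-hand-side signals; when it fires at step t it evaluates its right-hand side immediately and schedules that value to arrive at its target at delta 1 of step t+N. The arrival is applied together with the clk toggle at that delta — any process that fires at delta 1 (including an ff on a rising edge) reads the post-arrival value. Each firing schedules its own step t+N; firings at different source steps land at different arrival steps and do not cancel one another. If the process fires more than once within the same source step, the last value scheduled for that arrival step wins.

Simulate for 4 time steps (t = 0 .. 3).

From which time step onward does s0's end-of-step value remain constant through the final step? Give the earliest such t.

1

t0.Δ0 s1=1 s2=1 s3=0 clk=0 s4=1 s5=1 s0=0
t0.Δ1 s1=1 s2=1 s3=0 clk=1 s4=1 s5=1 s0=0
t0.Δ2 s1=1 s2=1 s3=0 clk=1 s4=1 s5=0 s0=0
t0.Δ3 s1=1 s2=1 s3=1 clk=1 s4=1 s5=0 s0=0
t1.Δ0 s1=1 s2=1 s3=1 clk=1 s4=1 s5=0 s0=0
t1.Δ1 s1=1 s2=1 s3=1 clk=0 s4=1 s5=0 s0=1
t2.Δ0 s1=1 s2=1 s3=1 clk=0 s4=1 s5=0 s0=1
t2.Δ1 s1=1 s2=1 s3=1 clk=1 s4=1 s5=0 s0=1
t3.Δ0 s1=1 s2=1 s3=1 clk=1 s4=1 s5=0 s0=1
t3.Δ1 s1=1 s2=1 s3=1 clk=0 s4=1 s5=0 s0=1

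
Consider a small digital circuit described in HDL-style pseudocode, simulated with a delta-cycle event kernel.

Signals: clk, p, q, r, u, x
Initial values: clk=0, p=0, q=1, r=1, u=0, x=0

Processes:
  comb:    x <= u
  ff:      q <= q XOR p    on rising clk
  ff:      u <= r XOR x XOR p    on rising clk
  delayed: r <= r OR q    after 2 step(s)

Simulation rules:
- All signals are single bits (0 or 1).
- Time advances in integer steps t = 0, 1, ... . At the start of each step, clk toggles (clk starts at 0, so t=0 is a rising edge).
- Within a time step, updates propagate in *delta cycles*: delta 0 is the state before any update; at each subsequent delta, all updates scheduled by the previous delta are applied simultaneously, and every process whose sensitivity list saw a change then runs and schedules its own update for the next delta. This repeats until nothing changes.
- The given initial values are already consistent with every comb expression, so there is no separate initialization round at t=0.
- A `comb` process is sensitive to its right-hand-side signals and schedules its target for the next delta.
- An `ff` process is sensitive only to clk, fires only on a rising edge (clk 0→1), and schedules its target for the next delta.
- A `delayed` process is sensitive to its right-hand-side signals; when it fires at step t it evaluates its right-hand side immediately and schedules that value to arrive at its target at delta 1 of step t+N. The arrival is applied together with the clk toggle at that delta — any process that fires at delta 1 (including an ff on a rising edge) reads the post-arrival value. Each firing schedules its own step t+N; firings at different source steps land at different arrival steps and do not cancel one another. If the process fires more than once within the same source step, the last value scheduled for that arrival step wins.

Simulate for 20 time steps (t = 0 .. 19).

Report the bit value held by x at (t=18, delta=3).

t0.Δ0 p=0 x=0 u=0 r=1 q=1 clk=0
t0.Δ1 p=0 x=0 u=0 r=1 q=1 clk=1
t0.Δ2 p=0 x=0 u=1 r=1 q=1 clk=1
t0.Δ3 p=0 x=1 u=1 r=1 q=1 clk=1
t1.Δ0 p=0 x=1 u=1 r=1 q=1 clk=1
t1.Δ1 p=0 x=1 u=1 r=1 q=1 clk=0
t2.Δ0 p=0 x=1 u=1 r=1 q=1 clk=0
t2.Δ1 p=0 x=1 u=1 r=1 q=1 clk=1
t2.Δ2 p=0 x=1 u=0 r=1 q=1 clk=1
t2.Δ3 p=0 x=0 u=0 r=1 q=1 clk=1
t3.Δ0 p=0 x=0 u=0 r=1 q=1 clk=1
t3.Δ1 p=0 x=0 u=0 r=1 q=1 clk=0
t4.Δ0 p=0 x=0 u=0 r=1 q=1 clk=0
t4.Δ1 p=0 x=0 u=0 r=1 q=1 clk=1
t4.Δ2 p=0 x=0 u=1 r=1 q=1 clk=1
t4.Δ3 p=0 x=1 u=1 r=1 q=1 clk=1
t5.Δ0 p=0 x=1 u=1 r=1 q=1 clk=1
t5.Δ1 p=0 x=1 u=1 r=1 q=1 clk=0
t6.Δ0 p=0 x=1 u=1 r=1 q=1 clk=0
t6.Δ1 p=0 x=1 u=1 r=1 q=1 clk=1
t6.Δ2 p=0 x=1 u=0 r=1 q=1 clk=1
t6.Δ3 p=0 x=0 u=0 r=1 q=1 clk=1
t7.Δ0 p=0 x=0 u=0 r=1 q=1 clk=1
t7.Δ1 p=0 x=0 u=0 r=1 q=1 clk=0
t8.Δ0 p=0 x=0 u=0 r=1 q=1 clk=0
t8.Δ1 p=0 x=0 u=0 r=1 q=1 clk=1
t8.Δ2 p=0 x=0 u=1 r=1 q=1 clk=1
t8.Δ3 p=0 x=1 u=1 r=1 q=1 clk=1
t9.Δ0 p=0 x=1 u=1 r=1 q=1 clk=1
t9.Δ1 p=0 x=1 u=1 r=1 q=1 clk=0
t10.Δ0 p=0 x=1 u=1 r=1 q=1 clk=0
t10.Δ1 p=0 x=1 u=1 r=1 q=1 clk=1
t10.Δ2 p=0 x=1 u=0 r=1 q=1 clk=1
t10.Δ3 p=0 x=0 u=0 r=1 q=1 clk=1
t11.Δ0 p=0 x=0 u=0 r=1 q=1 clk=1
t11.Δ1 p=0 x=0 u=0 r=1 q=1 clk=0
t12.Δ0 p=0 x=0 u=0 r=1 q=1 clk=0
t12.Δ1 p=0 x=0 u=0 r=1 q=1 clk=1
t12.Δ2 p=0 x=0 u=1 r=1 q=1 clk=1
t12.Δ3 p=0 x=1 u=1 r=1 q=1 clk=1
t13.Δ0 p=0 x=1 u=1 r=1 q=1 clk=1
t13.Δ1 p=0 x=1 u=1 r=1 q=1 clk=0
t14.Δ0 p=0 x=1 u=1 r=1 q=1 clk=0
t14.Δ1 p=0 x=1 u=1 r=1 q=1 clk=1
t14.Δ2 p=0 x=1 u=0 r=1 q=1 clk=1
t14.Δ3 p=0 x=0 u=0 r=1 q=1 clk=1
t15.Δ0 p=0 x=0 u=0 r=1 q=1 clk=1
t15.Δ1 p=0 x=0 u=0 r=1 q=1 clk=0
t16.Δ0 p=0 x=0 u=0 r=1 q=1 clk=0
t16.Δ1 p=0 x=0 u=0 r=1 q=1 clk=1
t16.Δ2 p=0 x=0 u=1 r=1 q=1 clk=1
t16.Δ3 p=0 x=1 u=1 r=1 q=1 clk=1
t17.Δ0 p=0 x=1 u=1 r=1 q=1 clk=1
t17.Δ1 p=0 x=1 u=1 r=1 q=1 clk=0
t18.Δ0 p=0 x=1 u=1 r=1 q=1 clk=0
t18.Δ1 p=0 x=1 u=1 r=1 q=1 clk=1
t18.Δ2 p=0 x=1 u=0 r=1 q=1 clk=1
t18.Δ3 p=0 x=0 u=0 r=1 q=1 clk=1
t19.Δ0 p=0 x=0 u=0 r=1 q=1 clk=1
t19.Δ1 p=0 x=0 u=0 r=1 q=1 clk=0

0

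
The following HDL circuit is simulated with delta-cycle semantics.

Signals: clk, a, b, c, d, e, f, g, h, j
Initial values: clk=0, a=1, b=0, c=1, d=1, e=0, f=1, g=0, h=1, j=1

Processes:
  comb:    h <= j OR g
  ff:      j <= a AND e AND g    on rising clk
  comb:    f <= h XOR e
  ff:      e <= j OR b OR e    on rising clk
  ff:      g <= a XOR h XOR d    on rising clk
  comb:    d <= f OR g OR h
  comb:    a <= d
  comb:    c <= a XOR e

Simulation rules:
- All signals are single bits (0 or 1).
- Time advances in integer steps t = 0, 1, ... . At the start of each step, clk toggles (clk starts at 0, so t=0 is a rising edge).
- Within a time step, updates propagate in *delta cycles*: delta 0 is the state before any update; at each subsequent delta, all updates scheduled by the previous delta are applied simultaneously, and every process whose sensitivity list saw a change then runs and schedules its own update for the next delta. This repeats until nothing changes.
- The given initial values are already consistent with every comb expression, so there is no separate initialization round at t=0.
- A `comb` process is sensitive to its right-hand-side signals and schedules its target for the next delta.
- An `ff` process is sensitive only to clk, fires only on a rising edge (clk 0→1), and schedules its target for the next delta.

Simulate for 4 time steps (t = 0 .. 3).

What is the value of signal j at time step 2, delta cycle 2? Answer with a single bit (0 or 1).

1

t0.Δ0 b=0 e=0 j=1 c=1 a=1 clk=0 g=0 h=1 f=1 d=1
t0.Δ1 b=0 e=0 j=1 c=1 a=1 clk=1 g=0 h=1 f=1 d=1
t0.Δ2 b=0 e=1 j=0 c=1 a=1 clk=1 g=1 h=1 f=1 d=1
t0.Δ3 b=0 e=1 j=0 c=0 a=1 clk=1 g=1 h=1 f=0 d=1
t1.Δ0 b=0 e=1 j=0 c=0 a=1 clk=1 g=1 h=1 f=0 d=1
t1.Δ1 b=0 e=1 j=0 c=0 a=1 clk=0 g=1 h=1 f=0 d=1
t2.Δ0 b=0 e=1 j=0 c=0 a=1 clk=0 g=1 h=1 f=0 d=1
t2.Δ1 b=0 e=1 j=0 c=0 a=1 clk=1 g=1 h=1 f=0 d=1
t2.Δ2 b=0 e=1 j=1 c=0 a=1 clk=1 g=1 h=1 f=0 d=1
t3.Δ0 b=0 e=1 j=1 c=0 a=1 clk=1 g=1 h=1 f=0 d=1
t3.Δ1 b=0 e=1 j=1 c=0 a=1 clk=0 g=1 h=1 f=0 d=1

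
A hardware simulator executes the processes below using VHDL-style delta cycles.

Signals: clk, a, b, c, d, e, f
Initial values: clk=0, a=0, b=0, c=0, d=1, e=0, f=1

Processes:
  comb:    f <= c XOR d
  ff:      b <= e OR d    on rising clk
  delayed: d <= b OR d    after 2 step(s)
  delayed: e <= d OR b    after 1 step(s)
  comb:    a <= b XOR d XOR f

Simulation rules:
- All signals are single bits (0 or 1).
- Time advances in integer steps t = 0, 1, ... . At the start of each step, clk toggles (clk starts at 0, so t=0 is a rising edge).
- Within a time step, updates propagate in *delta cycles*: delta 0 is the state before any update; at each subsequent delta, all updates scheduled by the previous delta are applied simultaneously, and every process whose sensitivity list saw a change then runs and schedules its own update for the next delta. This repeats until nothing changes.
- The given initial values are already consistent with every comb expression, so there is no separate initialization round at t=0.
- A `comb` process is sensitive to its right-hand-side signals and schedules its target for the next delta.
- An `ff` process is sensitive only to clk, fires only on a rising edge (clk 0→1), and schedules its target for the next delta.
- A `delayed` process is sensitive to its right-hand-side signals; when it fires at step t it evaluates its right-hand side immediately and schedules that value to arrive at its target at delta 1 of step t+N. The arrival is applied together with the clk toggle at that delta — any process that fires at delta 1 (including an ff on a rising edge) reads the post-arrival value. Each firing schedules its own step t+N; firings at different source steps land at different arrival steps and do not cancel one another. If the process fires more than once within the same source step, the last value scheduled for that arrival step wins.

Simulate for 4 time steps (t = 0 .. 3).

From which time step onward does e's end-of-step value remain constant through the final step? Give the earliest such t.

t0.Δ0 a=0 f=1 clk=0 e=0 d=1 c=0 b=0
t0.Δ1 a=0 f=1 clk=1 e=0 d=1 c=0 b=0
t0.Δ2 a=0 f=1 clk=1 e=0 d=1 c=0 b=1
t0.Δ3 a=1 f=1 clk=1 e=0 d=1 c=0 b=1
t1.Δ0 a=1 f=1 clk=1 e=0 d=1 c=0 b=1
t1.Δ1 a=1 f=1 clk=0 e=1 d=1 c=0 b=1
t2.Δ0 a=1 f=1 clk=0 e=1 d=1 c=0 b=1
t2.Δ1 a=1 f=1 clk=1 e=1 d=1 c=0 b=1
t3.Δ0 a=1 f=1 clk=1 e=1 d=1 c=0 b=1
t3.Δ1 a=1 f=1 clk=0 e=1 d=1 c=0 b=1

1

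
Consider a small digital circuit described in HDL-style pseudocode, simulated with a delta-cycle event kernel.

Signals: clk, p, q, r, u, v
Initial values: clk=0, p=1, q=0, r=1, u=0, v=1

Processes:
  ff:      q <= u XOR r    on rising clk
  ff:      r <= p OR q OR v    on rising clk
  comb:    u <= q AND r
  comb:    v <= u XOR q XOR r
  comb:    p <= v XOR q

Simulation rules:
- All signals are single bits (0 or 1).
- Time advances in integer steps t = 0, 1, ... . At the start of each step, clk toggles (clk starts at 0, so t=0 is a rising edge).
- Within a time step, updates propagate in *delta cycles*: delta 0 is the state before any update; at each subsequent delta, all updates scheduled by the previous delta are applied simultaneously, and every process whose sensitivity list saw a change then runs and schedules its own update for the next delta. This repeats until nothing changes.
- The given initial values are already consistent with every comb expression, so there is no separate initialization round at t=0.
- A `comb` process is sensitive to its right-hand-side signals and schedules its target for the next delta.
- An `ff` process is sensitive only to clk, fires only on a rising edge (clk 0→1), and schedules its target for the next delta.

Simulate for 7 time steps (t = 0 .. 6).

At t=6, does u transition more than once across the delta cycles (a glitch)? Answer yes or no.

no

t0.Δ0 clk=0 q=0 v=1 p=1 r=1 u=0
t0.Δ1 clk=1 q=0 v=1 p=1 r=1 u=0
t0.Δ2 clk=1 q=1 v=1 p=1 r=1 u=0
t0.Δ3 clk=1 q=1 v=0 p=0 r=1 u=1
t0.Δ4 clk=1 q=1 v=1 p=1 r=1 u=1
t0.Δ5 clk=1 q=1 v=1 p=0 r=1 u=1
t1.Δ0 clk=1 q=1 v=1 p=0 r=1 u=1
t1.Δ1 clk=0 q=1 v=1 p=0 r=1 u=1
t2.Δ0 clk=0 q=1 v=1 p=0 r=1 u=1
t2.Δ1 clk=1 q=1 v=1 p=0 r=1 u=1
t2.Δ2 clk=1 q=0 v=1 p=0 r=1 u=1
t2.Δ3 clk=1 q=0 v=0 p=1 r=1 u=0
t2.Δ4 clk=1 q=0 v=1 p=0 r=1 u=0
t2.Δ5 clk=1 q=0 v=1 p=1 r=1 u=0
t3.Δ0 clk=1 q=0 v=1 p=1 r=1 u=0
t3.Δ1 clk=0 q=0 v=1 p=1 r=1 u=0
t4.Δ0 clk=0 q=0 v=1 p=1 r=1 u=0
t4.Δ1 clk=1 q=0 v=1 p=1 r=1 u=0
t4.Δ2 clk=1 q=1 v=1 p=1 r=1 u=0
t4.Δ3 clk=1 q=1 v=0 p=0 r=1 u=1
t4.Δ4 clk=1 q=1 v=1 p=1 r=1 u=1
t4.Δ5 clk=1 q=1 v=1 p=0 r=1 u=1
t5.Δ0 clk=1 q=1 v=1 p=0 r=1 u=1
t5.Δ1 clk=0 q=1 v=1 p=0 r=1 u=1
t6.Δ0 clk=0 q=1 v=1 p=0 r=1 u=1
t6.Δ1 clk=1 q=1 v=1 p=0 r=1 u=1
t6.Δ2 clk=1 q=0 v=1 p=0 r=1 u=1
t6.Δ3 clk=1 q=0 v=0 p=1 r=1 u=0
t6.Δ4 clk=1 q=0 v=1 p=0 r=1 u=0
t6.Δ5 clk=1 q=0 v=1 p=1 r=1 u=0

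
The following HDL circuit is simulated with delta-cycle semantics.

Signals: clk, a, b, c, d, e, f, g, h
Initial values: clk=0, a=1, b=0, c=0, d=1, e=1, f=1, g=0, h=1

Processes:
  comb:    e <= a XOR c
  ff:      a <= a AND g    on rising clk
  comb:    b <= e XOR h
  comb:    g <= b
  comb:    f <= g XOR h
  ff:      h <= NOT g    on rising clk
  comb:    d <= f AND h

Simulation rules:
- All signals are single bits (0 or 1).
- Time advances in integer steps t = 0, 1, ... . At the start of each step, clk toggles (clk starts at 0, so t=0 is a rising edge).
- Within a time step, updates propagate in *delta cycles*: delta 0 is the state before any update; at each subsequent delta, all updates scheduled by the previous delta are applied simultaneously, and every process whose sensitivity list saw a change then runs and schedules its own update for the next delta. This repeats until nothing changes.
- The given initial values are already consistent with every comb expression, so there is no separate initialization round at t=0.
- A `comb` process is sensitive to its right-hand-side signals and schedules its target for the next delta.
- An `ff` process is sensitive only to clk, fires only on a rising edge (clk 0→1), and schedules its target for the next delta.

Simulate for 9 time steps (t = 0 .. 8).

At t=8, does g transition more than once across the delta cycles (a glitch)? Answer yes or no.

no

[bits: a,h,b,e,c,d,clk,g,f]
t=0: Δ0=110101001 Δ1=110101101 Δ2=010101101 Δ3=010001101 Δ4=011001101 Δ5=011001111 Δ6=011001110 Δ7=011000110 | 7Δ
t=1: Δ0=011000110 Δ1=011000010 | 1Δ
t=2: Δ0=011000010 Δ1=011000110 Δ2=001000110 Δ3=000000111 Δ4=000000101 Δ5=000000100 | 5Δ
t=3: Δ0=000000100 Δ1=000000000 | 1Δ
t=4: Δ0=000000000 Δ1=000000100 Δ2=010000100 Δ3=011000101 Δ4=011001111 Δ5=011001110 Δ6=011000110 | 6Δ
t=5: Δ0=011000110 Δ1=011000010 | 1Δ
t=6: Δ0=011000010 Δ1=011000110 Δ2=001000110 Δ3=000000111 Δ4=000000101 Δ5=000000100 | 5Δ
t=7: Δ0=000000100 Δ1=000000000 | 1Δ
t=8: Δ0=000000000 Δ1=000000100 Δ2=010000100 Δ3=011000101 Δ4=011001111 Δ5=011001110 Δ6=011000110 | 6Δ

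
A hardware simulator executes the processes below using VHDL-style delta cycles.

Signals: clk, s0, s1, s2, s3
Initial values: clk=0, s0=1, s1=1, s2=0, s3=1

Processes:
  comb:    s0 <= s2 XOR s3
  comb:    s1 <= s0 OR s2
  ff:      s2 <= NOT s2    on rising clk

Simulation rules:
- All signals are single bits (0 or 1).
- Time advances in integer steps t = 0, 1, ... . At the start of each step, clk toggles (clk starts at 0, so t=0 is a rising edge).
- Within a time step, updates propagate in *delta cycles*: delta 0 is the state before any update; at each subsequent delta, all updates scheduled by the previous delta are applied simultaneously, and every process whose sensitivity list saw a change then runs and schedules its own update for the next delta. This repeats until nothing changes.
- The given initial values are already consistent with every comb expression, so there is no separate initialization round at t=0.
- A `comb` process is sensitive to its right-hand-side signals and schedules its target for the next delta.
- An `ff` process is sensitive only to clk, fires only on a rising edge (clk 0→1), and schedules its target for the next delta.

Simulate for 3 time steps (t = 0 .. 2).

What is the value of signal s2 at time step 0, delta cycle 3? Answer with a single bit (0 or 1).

1

t0.Δ0 s2=0 s3=1 s1=1 clk=0 s0=1
t0.Δ1 s2=0 s3=1 s1=1 clk=1 s0=1
t0.Δ2 s2=1 s3=1 s1=1 clk=1 s0=1
t0.Δ3 s2=1 s3=1 s1=1 clk=1 s0=0
t1.Δ0 s2=1 s3=1 s1=1 clk=1 s0=0
t1.Δ1 s2=1 s3=1 s1=1 clk=0 s0=0
t2.Δ0 s2=1 s3=1 s1=1 clk=0 s0=0
t2.Δ1 s2=1 s3=1 s1=1 clk=1 s0=0
t2.Δ2 s2=0 s3=1 s1=1 clk=1 s0=0
t2.Δ3 s2=0 s3=1 s1=0 clk=1 s0=1
t2.Δ4 s2=0 s3=1 s1=1 clk=1 s0=1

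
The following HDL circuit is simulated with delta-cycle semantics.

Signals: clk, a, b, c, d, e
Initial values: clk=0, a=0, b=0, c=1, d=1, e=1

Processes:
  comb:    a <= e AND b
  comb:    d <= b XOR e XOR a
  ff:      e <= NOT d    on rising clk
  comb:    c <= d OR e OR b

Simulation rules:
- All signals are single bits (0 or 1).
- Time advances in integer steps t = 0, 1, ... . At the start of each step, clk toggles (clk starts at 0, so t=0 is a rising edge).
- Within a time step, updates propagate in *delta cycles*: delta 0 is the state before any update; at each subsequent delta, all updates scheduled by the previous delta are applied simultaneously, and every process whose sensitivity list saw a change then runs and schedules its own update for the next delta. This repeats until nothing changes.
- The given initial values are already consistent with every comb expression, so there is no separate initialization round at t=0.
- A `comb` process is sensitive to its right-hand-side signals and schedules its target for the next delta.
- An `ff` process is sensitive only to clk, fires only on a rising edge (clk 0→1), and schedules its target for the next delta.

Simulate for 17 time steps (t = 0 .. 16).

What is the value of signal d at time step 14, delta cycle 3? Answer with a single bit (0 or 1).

t0.Δ0 d=1 e=1 c=1 clk=0 b=0 a=0
t0.Δ1 d=1 e=1 c=1 clk=1 b=0 a=0
t0.Δ2 d=1 e=0 c=1 clk=1 b=0 a=0
t0.Δ3 d=0 e=0 c=1 clk=1 b=0 a=0
t0.Δ4 d=0 e=0 c=0 clk=1 b=0 a=0
t1.Δ0 d=0 e=0 c=0 clk=1 b=0 a=0
t1.Δ1 d=0 e=0 c=0 clk=0 b=0 a=0
t2.Δ0 d=0 e=0 c=0 clk=0 b=0 a=0
t2.Δ1 d=0 e=0 c=0 clk=1 b=0 a=0
t2.Δ2 d=0 e=1 c=0 clk=1 b=0 a=0
t2.Δ3 d=1 e=1 c=1 clk=1 b=0 a=0
t3.Δ0 d=1 e=1 c=1 clk=1 b=0 a=0
t3.Δ1 d=1 e=1 c=1 clk=0 b=0 a=0
t4.Δ0 d=1 e=1 c=1 clk=0 b=0 a=0
t4.Δ1 d=1 e=1 c=1 clk=1 b=0 a=0
t4.Δ2 d=1 e=0 c=1 clk=1 b=0 a=0
t4.Δ3 d=0 e=0 c=1 clk=1 b=0 a=0
t4.Δ4 d=0 e=0 c=0 clk=1 b=0 a=0
t5.Δ0 d=0 e=0 c=0 clk=1 b=0 a=0
t5.Δ1 d=0 e=0 c=0 clk=0 b=0 a=0
t6.Δ0 d=0 e=0 c=0 clk=0 b=0 a=0
t6.Δ1 d=0 e=0 c=0 clk=1 b=0 a=0
t6.Δ2 d=0 e=1 c=0 clk=1 b=0 a=0
t6.Δ3 d=1 e=1 c=1 clk=1 b=0 a=0
t7.Δ0 d=1 e=1 c=1 clk=1 b=0 a=0
t7.Δ1 d=1 e=1 c=1 clk=0 b=0 a=0
t8.Δ0 d=1 e=1 c=1 clk=0 b=0 a=0
t8.Δ1 d=1 e=1 c=1 clk=1 b=0 a=0
t8.Δ2 d=1 e=0 c=1 clk=1 b=0 a=0
t8.Δ3 d=0 e=0 c=1 clk=1 b=0 a=0
t8.Δ4 d=0 e=0 c=0 clk=1 b=0 a=0
t9.Δ0 d=0 e=0 c=0 clk=1 b=0 a=0
t9.Δ1 d=0 e=0 c=0 clk=0 b=0 a=0
t10.Δ0 d=0 e=0 c=0 clk=0 b=0 a=0
t10.Δ1 d=0 e=0 c=0 clk=1 b=0 a=0
t10.Δ2 d=0 e=1 c=0 clk=1 b=0 a=0
t10.Δ3 d=1 e=1 c=1 clk=1 b=0 a=0
t11.Δ0 d=1 e=1 c=1 clk=1 b=0 a=0
t11.Δ1 d=1 e=1 c=1 clk=0 b=0 a=0
t12.Δ0 d=1 e=1 c=1 clk=0 b=0 a=0
t12.Δ1 d=1 e=1 c=1 clk=1 b=0 a=0
t12.Δ2 d=1 e=0 c=1 clk=1 b=0 a=0
t12.Δ3 d=0 e=0 c=1 clk=1 b=0 a=0
t12.Δ4 d=0 e=0 c=0 clk=1 b=0 a=0
t13.Δ0 d=0 e=0 c=0 clk=1 b=0 a=0
t13.Δ1 d=0 e=0 c=0 clk=0 b=0 a=0
t14.Δ0 d=0 e=0 c=0 clk=0 b=0 a=0
t14.Δ1 d=0 e=0 c=0 clk=1 b=0 a=0
t14.Δ2 d=0 e=1 c=0 clk=1 b=0 a=0
t14.Δ3 d=1 e=1 c=1 clk=1 b=0 a=0
t15.Δ0 d=1 e=1 c=1 clk=1 b=0 a=0
t15.Δ1 d=1 e=1 c=1 clk=0 b=0 a=0
t16.Δ0 d=1 e=1 c=1 clk=0 b=0 a=0
t16.Δ1 d=1 e=1 c=1 clk=1 b=0 a=0
t16.Δ2 d=1 e=0 c=1 clk=1 b=0 a=0
t16.Δ3 d=0 e=0 c=1 clk=1 b=0 a=0
t16.Δ4 d=0 e=0 c=0 clk=1 b=0 a=0

1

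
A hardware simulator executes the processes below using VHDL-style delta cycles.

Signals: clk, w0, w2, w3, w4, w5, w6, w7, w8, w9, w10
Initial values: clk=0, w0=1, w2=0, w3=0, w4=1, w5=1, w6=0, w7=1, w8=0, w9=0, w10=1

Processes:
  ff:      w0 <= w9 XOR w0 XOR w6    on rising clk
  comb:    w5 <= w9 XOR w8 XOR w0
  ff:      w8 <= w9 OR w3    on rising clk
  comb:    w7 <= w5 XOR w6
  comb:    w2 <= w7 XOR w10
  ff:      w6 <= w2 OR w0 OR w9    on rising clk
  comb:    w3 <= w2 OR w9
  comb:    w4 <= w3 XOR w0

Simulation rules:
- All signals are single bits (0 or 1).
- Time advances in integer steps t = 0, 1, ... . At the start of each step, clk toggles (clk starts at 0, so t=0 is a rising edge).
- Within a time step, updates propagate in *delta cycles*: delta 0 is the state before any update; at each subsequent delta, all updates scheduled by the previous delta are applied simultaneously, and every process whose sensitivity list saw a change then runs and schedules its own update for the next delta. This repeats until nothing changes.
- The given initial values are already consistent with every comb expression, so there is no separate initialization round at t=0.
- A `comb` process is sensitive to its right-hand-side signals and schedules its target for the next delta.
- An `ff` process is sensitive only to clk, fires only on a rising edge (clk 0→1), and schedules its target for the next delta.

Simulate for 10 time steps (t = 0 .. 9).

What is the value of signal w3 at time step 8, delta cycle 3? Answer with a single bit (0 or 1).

0

[bits: w9,w5,w8,clk,w4,w7,w10,w0,w6,w3,w2]
t=0: Δ0=01001111000 Δ1=01011111000 Δ2=01011111100 Δ3=01011011100 Δ4=01011011101 Δ5=01011011111 Δ6=01010011111 | 6Δ
t=1: Δ0=01010011111 Δ1=01000011111 | 1Δ
t=2: Δ0=01000011111 Δ1=01010011111 Δ2=01110010111 Δ3=01111010111 | 3Δ
t=3: Δ0=01111010111 Δ1=01101010111 | 1Δ
t=4: Δ0=01101010111 Δ1=01111010111 Δ2=01111011111 Δ3=00110011111 Δ4=00110111111 Δ5=00110111110 Δ6=00110111100 Δ7=00111111100 | 7Δ
t=5: Δ0=00111111100 Δ1=00101111100 | 1Δ
t=6: Δ0=00101111100 Δ1=00111111100 Δ2=00011110100 Δ3=00010110100 | 3Δ
t=7: Δ0=00010110100 Δ1=00000110100 | 1Δ
t=8: Δ0=00000110100 Δ1=00010110100 Δ2=00010111000 Δ3=01011011000 Δ4=01011111001 Δ5=01011111010 Δ6=01010111000 Δ7=01011111000 | 7Δ
t=9: Δ0=01011111000 Δ1=01001111000 | 1Δ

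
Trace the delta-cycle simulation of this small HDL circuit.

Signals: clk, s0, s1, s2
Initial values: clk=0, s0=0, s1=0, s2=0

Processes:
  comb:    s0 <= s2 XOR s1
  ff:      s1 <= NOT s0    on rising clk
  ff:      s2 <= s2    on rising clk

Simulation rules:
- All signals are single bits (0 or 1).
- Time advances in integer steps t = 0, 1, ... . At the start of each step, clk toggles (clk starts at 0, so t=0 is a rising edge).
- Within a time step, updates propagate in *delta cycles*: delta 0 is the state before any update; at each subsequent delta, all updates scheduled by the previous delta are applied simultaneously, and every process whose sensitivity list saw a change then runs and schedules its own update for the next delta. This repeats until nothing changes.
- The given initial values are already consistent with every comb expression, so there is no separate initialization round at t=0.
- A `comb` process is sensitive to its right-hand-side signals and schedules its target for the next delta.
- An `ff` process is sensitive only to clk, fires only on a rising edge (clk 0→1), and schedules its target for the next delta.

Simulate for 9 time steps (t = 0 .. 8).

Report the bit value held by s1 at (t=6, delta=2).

[bits: clk,s2,s0,s1]
t=0: Δ0=0000 Δ1=1000 Δ2=1001 Δ3=1011 | 3Δ
t=1: Δ0=1011 Δ1=0011 | 1Δ
t=2: Δ0=0011 Δ1=1011 Δ2=1010 Δ3=1000 | 3Δ
t=3: Δ0=1000 Δ1=0000 | 1Δ
t=4: Δ0=0000 Δ1=1000 Δ2=1001 Δ3=1011 | 3Δ
t=5: Δ0=1011 Δ1=0011 | 1Δ
t=6: Δ0=0011 Δ1=1011 Δ2=1010 Δ3=1000 | 3Δ
t=7: Δ0=1000 Δ1=0000 | 1Δ
t=8: Δ0=0000 Δ1=1000 Δ2=1001 Δ3=1011 | 3Δ

0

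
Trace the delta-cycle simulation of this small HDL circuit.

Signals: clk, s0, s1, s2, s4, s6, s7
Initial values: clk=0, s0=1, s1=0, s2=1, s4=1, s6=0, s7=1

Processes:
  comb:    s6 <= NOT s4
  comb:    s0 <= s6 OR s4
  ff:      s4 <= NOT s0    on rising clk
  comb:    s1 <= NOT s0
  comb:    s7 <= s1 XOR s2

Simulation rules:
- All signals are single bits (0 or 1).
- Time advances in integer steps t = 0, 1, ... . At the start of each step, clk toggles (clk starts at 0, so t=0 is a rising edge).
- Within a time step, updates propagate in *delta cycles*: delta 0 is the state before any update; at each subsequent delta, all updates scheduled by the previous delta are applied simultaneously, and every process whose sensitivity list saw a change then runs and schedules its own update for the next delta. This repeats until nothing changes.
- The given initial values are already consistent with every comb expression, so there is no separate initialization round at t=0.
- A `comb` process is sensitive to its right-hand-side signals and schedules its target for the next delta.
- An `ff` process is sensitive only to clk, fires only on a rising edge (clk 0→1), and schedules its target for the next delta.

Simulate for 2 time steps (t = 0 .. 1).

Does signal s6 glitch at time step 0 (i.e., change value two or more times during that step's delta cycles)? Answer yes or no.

no

t0.Δ0 s6=0 s0=1 s2=1 s7=1 clk=0 s1=0 s4=1
t0.Δ1 s6=0 s0=1 s2=1 s7=1 clk=1 s1=0 s4=1
t0.Δ2 s6=0 s0=1 s2=1 s7=1 clk=1 s1=0 s4=0
t0.Δ3 s6=1 s0=0 s2=1 s7=1 clk=1 s1=0 s4=0
t0.Δ4 s6=1 s0=1 s2=1 s7=1 clk=1 s1=1 s4=0
t0.Δ5 s6=1 s0=1 s2=1 s7=0 clk=1 s1=0 s4=0
t0.Δ6 s6=1 s0=1 s2=1 s7=1 clk=1 s1=0 s4=0
t1.Δ0 s6=1 s0=1 s2=1 s7=1 clk=1 s1=0 s4=0
t1.Δ1 s6=1 s0=1 s2=1 s7=1 clk=0 s1=0 s4=0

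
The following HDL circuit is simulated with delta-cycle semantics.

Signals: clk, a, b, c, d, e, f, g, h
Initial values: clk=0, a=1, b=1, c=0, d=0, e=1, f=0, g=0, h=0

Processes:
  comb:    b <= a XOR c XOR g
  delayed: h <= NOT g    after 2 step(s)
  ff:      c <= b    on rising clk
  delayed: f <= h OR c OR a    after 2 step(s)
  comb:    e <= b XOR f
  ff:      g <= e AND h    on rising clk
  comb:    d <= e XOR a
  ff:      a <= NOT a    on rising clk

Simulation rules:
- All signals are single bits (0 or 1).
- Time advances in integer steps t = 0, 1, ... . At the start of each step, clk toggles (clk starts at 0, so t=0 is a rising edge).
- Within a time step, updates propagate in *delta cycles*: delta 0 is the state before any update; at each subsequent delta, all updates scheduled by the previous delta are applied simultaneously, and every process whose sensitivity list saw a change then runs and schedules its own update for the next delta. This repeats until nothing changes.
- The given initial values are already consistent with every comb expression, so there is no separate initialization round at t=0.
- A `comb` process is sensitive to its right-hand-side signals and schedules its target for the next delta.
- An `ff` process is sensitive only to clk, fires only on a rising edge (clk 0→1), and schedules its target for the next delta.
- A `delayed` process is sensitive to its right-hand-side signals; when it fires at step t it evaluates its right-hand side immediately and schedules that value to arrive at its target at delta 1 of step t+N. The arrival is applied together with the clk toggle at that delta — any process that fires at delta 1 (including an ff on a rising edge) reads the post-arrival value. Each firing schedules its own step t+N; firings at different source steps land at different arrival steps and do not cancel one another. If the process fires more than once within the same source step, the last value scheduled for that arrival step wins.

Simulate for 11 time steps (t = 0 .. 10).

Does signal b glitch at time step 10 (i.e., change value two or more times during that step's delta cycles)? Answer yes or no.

t=0 Δ0: a=1 b=1 d=0 clk=0 e=1 g=0 c=0 f=0 h=0
  Δ1: clk:0→1
  Δ2: a:1→0, c:0→1
  Δ3: d:0→1
  (3Δ to stable)
t=1 Δ0: a=0 b=1 d=1 clk=1 e=1 g=0 c=1 f=0 h=0
  Δ1: clk:1→0
  (1Δ to stable)
t=2 Δ0: a=0 b=1 d=1 clk=0 e=1 g=0 c=1 f=0 h=0
  Δ1: clk:0→1, f:0→1
  Δ2: a:0→1, e:1→0
  Δ3: b:1→0
  Δ4: e:0→1
  Δ5: d:1→0
  (5Δ to stable)
t=3 Δ0: a=1 b=0 d=0 clk=1 e=1 g=0 c=1 f=1 h=0
  Δ1: clk:1→0
  (1Δ to stable)
t=4 Δ0: a=1 b=0 d=0 clk=0 e=1 g=0 c=1 f=1 h=0
  Δ1: clk:0→1
  Δ2: a:1→0, c:1→0
  Δ3: d:0→1
  (3Δ to stable)
t=5 Δ0: a=0 b=0 d=1 clk=1 e=1 g=0 c=0 f=1 h=0
  Δ1: clk:1→0
  (1Δ to stable)
t=6 Δ0: a=0 b=0 d=1 clk=0 e=1 g=0 c=0 f=1 h=0
  Δ1: clk:0→1, f:1→0
  Δ2: a:0→1, e:1→0
  Δ3: b:0→1
  Δ4: e:0→1
  Δ5: d:1→0
  (5Δ to stable)
t=7 Δ0: a=1 b=1 d=0 clk=1 e=1 g=0 c=0 f=0 h=0
  Δ1: clk:1→0
  (1Δ to stable)
t=8 Δ0: a=1 b=1 d=0 clk=0 e=1 g=0 c=0 f=0 h=0
  Δ1: clk:0→1, f:0→1
  Δ2: a:1→0, e:1→0, c:0→1
  (2Δ to stable)
t=9 Δ0: a=0 b=1 d=0 clk=1 e=0 g=0 c=1 f=1 h=0
  Δ1: clk:1→0
  (1Δ to stable)
t=10 Δ0: a=0 b=1 d=0 clk=0 e=0 g=0 c=1 f=1 h=0
  Δ1: clk:0→1
  Δ2: a:0→1
  Δ3: b:1→0, d:0→1
  Δ4: e:0→1
  Δ5: d:1→0
  (5Δ to stable)

no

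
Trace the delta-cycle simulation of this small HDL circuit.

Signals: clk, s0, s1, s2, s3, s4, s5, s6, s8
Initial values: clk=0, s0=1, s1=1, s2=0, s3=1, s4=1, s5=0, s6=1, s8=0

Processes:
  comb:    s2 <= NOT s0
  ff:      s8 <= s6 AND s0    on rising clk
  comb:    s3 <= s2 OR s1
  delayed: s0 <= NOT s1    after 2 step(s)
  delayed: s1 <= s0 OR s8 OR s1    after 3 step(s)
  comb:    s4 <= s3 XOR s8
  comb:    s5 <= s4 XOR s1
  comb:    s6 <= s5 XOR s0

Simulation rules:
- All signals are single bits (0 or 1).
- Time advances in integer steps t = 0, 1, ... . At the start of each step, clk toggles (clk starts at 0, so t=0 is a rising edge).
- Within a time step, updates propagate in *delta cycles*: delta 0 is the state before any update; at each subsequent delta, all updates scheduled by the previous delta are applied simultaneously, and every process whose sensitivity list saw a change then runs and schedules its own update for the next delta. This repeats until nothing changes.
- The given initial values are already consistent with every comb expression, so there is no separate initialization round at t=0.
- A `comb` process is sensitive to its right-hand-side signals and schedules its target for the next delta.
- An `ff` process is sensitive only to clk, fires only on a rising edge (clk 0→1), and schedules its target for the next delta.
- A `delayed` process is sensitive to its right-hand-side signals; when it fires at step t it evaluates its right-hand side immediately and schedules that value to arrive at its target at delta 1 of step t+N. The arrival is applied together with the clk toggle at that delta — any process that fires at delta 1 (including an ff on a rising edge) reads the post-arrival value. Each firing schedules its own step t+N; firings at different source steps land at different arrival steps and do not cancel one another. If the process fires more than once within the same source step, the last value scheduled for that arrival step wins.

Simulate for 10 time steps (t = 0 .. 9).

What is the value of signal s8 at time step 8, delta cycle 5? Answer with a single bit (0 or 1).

[bits: s2,clk,s8,s6,s3,s4,s0,s5,s1]
t=0: Δ0=000111101 Δ1=010111101 Δ2=011111101 Δ3=011110101 Δ4=011110111 Δ5=011010111 | 5Δ
t=1: Δ0=011010111 Δ1=001010111 | 1Δ
t=2: Δ0=001010111 Δ1=011010111 Δ2=010010111 Δ3=010011111 Δ4=010011101 Δ5=010111101 | 5Δ
t=3: Δ0=010111101 Δ1=000111101 | 1Δ
t=4: Δ0=000111101 Δ1=010111101 Δ2=011111101 Δ3=011110101 Δ4=011110111 Δ5=011010111 | 5Δ
t=5: Δ0=011010111 Δ1=001010111 | 1Δ
t=6: Δ0=001010111 Δ1=011010111 Δ2=010010111 Δ3=010011111 Δ4=010011101 Δ5=010111101 | 5Δ
t=7: Δ0=010111101 Δ1=000111101 | 1Δ
t=8: Δ0=000111101 Δ1=010111101 Δ2=011111101 Δ3=011110101 Δ4=011110111 Δ5=011010111 | 5Δ
t=9: Δ0=011010111 Δ1=001010111 | 1Δ

1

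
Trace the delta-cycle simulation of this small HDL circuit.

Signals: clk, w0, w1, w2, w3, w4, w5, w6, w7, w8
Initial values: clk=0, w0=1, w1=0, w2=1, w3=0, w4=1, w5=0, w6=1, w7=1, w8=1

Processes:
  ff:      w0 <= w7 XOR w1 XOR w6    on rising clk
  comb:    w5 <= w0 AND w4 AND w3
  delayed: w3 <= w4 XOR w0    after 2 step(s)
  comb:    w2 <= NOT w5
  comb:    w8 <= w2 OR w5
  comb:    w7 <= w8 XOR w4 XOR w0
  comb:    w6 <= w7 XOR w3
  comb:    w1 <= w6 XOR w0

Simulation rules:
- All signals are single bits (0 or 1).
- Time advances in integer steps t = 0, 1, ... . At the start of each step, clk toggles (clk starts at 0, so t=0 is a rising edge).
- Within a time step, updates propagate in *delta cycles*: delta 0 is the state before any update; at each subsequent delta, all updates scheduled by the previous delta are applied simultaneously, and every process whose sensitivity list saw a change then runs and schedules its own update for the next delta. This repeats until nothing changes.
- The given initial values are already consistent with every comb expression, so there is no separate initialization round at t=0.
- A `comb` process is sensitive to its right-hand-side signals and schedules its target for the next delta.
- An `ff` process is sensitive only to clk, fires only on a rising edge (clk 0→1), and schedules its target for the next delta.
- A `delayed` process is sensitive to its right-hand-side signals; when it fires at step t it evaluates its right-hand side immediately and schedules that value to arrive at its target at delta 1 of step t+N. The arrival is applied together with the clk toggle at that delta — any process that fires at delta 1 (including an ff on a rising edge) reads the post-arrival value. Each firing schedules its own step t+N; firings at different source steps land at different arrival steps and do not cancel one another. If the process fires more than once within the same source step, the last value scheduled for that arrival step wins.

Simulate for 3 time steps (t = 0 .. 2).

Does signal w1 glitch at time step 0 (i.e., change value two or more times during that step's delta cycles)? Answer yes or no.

yes

t=0 Δ0: clk=0 w8=1 w2=1 w1=0 w3=0 w7=1 w6=1 w0=1 w4=1 w5=0
  Δ1: clk:0→1
  Δ2: w0:1→0
  Δ3: w1:0→1, w7:1→0
  Δ4: w6:1→0
  Δ5: w1:1→0
  (5Δ to stable)
t=1 Δ0: clk=1 w8=1 w2=1 w1=0 w3=0 w7=0 w6=0 w0=0 w4=1 w5=0
  Δ1: clk:1→0
  (1Δ to stable)
t=2 Δ0: clk=0 w8=1 w2=1 w1=0 w3=0 w7=0 w6=0 w0=0 w4=1 w5=0
  Δ1: clk:0→1, w3:0→1
  Δ2: w6:0→1
  Δ3: w1:0→1
  (3Δ to stable)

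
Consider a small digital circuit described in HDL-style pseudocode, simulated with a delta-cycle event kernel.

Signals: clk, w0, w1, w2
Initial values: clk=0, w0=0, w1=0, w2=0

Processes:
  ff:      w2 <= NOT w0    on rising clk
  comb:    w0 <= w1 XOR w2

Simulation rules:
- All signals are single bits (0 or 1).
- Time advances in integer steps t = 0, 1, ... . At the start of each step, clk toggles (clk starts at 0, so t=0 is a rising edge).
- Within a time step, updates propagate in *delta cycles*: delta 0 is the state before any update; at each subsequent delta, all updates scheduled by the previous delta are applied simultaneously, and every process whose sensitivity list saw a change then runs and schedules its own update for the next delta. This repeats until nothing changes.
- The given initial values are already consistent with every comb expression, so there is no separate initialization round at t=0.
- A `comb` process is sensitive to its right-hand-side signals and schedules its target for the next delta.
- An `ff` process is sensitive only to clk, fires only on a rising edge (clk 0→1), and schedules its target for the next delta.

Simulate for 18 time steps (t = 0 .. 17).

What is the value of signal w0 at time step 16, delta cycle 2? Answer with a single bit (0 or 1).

0

[bits: w2,w1,clk,w0]
t=0: Δ0=0000 Δ1=0010 Δ2=1010 Δ3=1011 | 3Δ
t=1: Δ0=1011 Δ1=1001 | 1Δ
t=2: Δ0=1001 Δ1=1011 Δ2=0011 Δ3=0010 | 3Δ
t=3: Δ0=0010 Δ1=0000 | 1Δ
t=4: Δ0=0000 Δ1=0010 Δ2=1010 Δ3=1011 | 3Δ
t=5: Δ0=1011 Δ1=1001 | 1Δ
t=6: Δ0=1001 Δ1=1011 Δ2=0011 Δ3=0010 | 3Δ
t=7: Δ0=0010 Δ1=0000 | 1Δ
t=8: Δ0=0000 Δ1=0010 Δ2=1010 Δ3=1011 | 3Δ
t=9: Δ0=1011 Δ1=1001 | 1Δ
t=10: Δ0=1001 Δ1=1011 Δ2=0011 Δ3=0010 | 3Δ
t=11: Δ0=0010 Δ1=0000 | 1Δ
t=12: Δ0=0000 Δ1=0010 Δ2=1010 Δ3=1011 | 3Δ
t=13: Δ0=1011 Δ1=1001 | 1Δ
t=14: Δ0=1001 Δ1=1011 Δ2=0011 Δ3=0010 | 3Δ
t=15: Δ0=0010 Δ1=0000 | 1Δ
t=16: Δ0=0000 Δ1=0010 Δ2=1010 Δ3=1011 | 3Δ
t=17: Δ0=1011 Δ1=1001 | 1Δ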